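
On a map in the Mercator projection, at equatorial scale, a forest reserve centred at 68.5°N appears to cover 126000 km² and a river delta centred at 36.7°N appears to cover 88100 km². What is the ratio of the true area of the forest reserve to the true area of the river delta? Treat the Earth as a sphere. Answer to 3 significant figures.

Mercator's areal exaggeration is sec²φ; hence true area = (apparent area) · cos²φ.
True area of forest reserve: 126000 × cos²(68.5°) = 126000 × 0.1343 = 16920 km².
True area of river delta: 88100 × cos²(36.7°) = 88100 × 0.6428 = 56630 km².
Ratio = 16920 / 56630 ≈ 0.299.

0.299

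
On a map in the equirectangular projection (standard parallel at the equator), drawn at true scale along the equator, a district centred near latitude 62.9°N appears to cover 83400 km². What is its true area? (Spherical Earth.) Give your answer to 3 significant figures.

38000 km²

Plate carrée maps x = Rλ, y = Rφ. The meridian scale is h = 1 and the parallel scale is k = 1/cos φ = sec φ.
Areal scale = h·k = 1 × sec φ; at 62.9°, h = 1.000, k = 2.195, so h·k = 2.195.
True area = apparent / (areal scale) = 83400 / 2.195 ≈ 38000 km².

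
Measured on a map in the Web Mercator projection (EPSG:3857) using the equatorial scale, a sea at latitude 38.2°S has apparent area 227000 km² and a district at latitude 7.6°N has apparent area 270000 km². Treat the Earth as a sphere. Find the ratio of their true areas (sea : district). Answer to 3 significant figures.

0.528

On Mercator the areal scale is sec²φ, so true area = apparent × cos²φ.
True area of sea: 227000 × cos²(38.2°) = 227000 × 0.6176 = 140200 km².
True area of district: 270000 × cos²(7.6°) = 270000 × 0.9825 = 265300 km².
Ratio = 140200 / 265300 ≈ 0.528.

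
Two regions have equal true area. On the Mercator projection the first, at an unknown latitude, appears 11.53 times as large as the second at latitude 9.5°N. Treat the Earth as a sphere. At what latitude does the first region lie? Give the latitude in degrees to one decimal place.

On Mercator, (apparent₁)/(apparent₂) = sec²φ₁ / sec²φ₂ when true areas are equal.
cos²φ₂ / cos²φ₁ = 11.53  ⇒  cos φ₁ = cos 9.5° / √11.53 = 0.9863/3.396 = 0.2905.
φ₁ = arccos(0.2905) ≈ 73.1°.

73.1°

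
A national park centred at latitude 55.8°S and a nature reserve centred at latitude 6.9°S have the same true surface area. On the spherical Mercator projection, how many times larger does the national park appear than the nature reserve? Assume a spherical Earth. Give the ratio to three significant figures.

3.12

Mercator areal scale is sec²φ.
At 55.8°: sec²(55.8°) = 1/0.5621² = 3.165.
At 6.9°: sec²(6.9°) = 1/0.9928² = 1.015.
Ratio = 3.165/1.015 = cos²(6.9°)/cos²(55.8°) ≈ 3.12.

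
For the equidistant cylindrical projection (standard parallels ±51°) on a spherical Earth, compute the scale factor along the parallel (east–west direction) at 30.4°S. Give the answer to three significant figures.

0.730

The equidistant cylindrical projection with φ₀ = 51° has h = 1 (meridians true) and k = cos φ₀ / cos φ along parallels.
k = cos 51° / cos 30.4° = 0.6293/0.8625 = 0.7296.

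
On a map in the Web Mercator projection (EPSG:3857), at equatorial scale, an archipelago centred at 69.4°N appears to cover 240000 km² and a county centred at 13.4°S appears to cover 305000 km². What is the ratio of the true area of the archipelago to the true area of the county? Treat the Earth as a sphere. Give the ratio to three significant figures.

On Mercator the areal scale is sec²φ, so true area = apparent × cos²φ.
True area of archipelago: 240000 × cos²(69.4°) = 240000 × 0.1238 = 29710 km².
True area of county: 305000 × cos²(13.4°) = 305000 × 0.9463 = 288600 km².
Ratio = 29710 / 288600 ≈ 0.103.

0.103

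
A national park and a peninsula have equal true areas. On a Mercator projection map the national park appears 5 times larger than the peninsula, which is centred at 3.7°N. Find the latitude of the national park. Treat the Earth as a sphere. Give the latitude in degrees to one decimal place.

On Mercator, (apparent₁)/(apparent₂) = sec²φ₁ / sec²φ₂ when true areas are equal.
cos²φ₂ / cos²φ₁ = 5  ⇒  cos φ₁ = cos 3.7° / √5 = 0.9979/2.236 = 0.4463.
φ₁ = arccos(0.4463) ≈ 63.5°.

63.5°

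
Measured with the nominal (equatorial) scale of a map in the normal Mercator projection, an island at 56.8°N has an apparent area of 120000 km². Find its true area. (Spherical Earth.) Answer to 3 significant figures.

Mercator is conformal, so the point scale is isotropic: h = k = sec φ = 1/cos φ.
Areal scale = k² = sec²φ = 1/cos²(56.8°) = 1/0.5476² = 3.335.
True area = apparent / (areal scale) = 120000 / 3.335 ≈ 36000 km².

36000 km²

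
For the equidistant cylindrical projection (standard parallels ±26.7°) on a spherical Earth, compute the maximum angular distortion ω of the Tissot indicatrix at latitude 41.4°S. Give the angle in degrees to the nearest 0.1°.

The equidistant cylindrical projection with φ₀ = 26.7° has h = 1 (meridians true) and k = cos φ₀ / cos φ along parallels.
At 41.4°: h = 1.000, k = 1.191; principal scales a = 1.191, b = 1.000.
sin(ω/2) = (a − b)/(a + b) = 0.1910/2.191 = 0.08717, so ω = 2 arcsin(0.08717) ≈ 10.0°.

10.0°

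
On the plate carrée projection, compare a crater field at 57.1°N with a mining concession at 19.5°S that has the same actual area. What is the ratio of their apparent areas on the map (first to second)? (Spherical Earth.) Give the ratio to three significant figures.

1.74

In the plate carrée (x = Rλ, y = Rφ), meridians are true-scale (h = 1) and parallels are stretched by k = sec φ.
Areal scale at 57.1°: h·k = 1.000 × 1.841 = 1.841.
Areal scale at 19.5°: h·k = 1.000 × 1.061 = 1.061.
Ratio = 1.841/1.061 ≈ 1.74.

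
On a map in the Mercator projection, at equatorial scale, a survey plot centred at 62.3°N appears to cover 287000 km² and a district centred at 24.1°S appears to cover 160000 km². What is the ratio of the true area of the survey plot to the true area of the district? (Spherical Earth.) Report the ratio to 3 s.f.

Mercator's areal exaggeration is sec²φ; hence true area = (apparent area) · cos²φ.
True area of survey plot: 287000 × cos²(62.3°) = 287000 × 0.2161 = 62010 km².
True area of district: 160000 × cos²(24.1°) = 160000 × 0.8333 = 133300 km².
Ratio = 62010 / 133300 ≈ 0.465.

0.465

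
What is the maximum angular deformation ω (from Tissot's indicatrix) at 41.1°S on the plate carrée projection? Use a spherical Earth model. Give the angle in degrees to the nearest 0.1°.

16.2°

Plate carrée maps x = Rλ, y = Rφ. The meridian scale is h = 1 and the parallel scale is k = 1/cos φ = sec φ.
At 41.1°: h = 1.000, k = 1.327; principal scales a = 1.327, b = 1.000.
sin(ω/2) = (a − b)/(a + b) = 0.3270/2.327 = 0.1405, so ω = 2 arcsin(0.1405) ≈ 16.2°.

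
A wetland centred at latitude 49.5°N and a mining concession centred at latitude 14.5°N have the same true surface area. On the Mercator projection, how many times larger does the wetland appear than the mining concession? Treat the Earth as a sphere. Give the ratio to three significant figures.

2.22

On Mercator, area is exaggerated by sec²φ = 1/cos²φ.
At 49.5°: sec²(49.5°) = 1/0.6494² = 2.371.
At 14.5°: sec²(14.5°) = 1/0.9681² = 1.067.
Ratio = 2.371/1.067 = cos²(14.5°)/cos²(49.5°) ≈ 2.22.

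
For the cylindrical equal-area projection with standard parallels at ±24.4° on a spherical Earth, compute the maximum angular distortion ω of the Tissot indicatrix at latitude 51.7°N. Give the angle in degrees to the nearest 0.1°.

A cylindrical equal-area projection with standard parallel φ₀ has meridian scale h = cos φ / cos φ₀ and parallel scale k = cos φ₀ / cos φ (so areas are preserved, h·k = 1).
At 51.7°: h = 0.6806, k = 1.469; principal scales a = 1.469, b = 0.6806.
sin(ω/2) = (a − b)/(a + b) = 0.7888/2.150 = 0.3669, so ω = 2 arcsin(0.3669) ≈ 43.0°.

43.0°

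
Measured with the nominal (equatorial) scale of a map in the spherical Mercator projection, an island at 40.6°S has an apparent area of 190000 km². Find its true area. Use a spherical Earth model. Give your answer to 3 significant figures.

110000 km²

The Mercator projection is conformal; its linear scale factor is the same in every direction and equals sec φ = 1/cos φ.
Areal scale = k² = sec²φ = 1/cos²(40.6°) = 1/0.7593² = 1.735.
True area = apparent / (areal scale) = 190000 / 1.735 ≈ 110000 km².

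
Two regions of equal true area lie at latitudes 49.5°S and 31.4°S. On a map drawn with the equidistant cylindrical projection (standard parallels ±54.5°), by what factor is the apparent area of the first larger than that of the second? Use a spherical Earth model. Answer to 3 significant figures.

1.31

With standard parallel φ₀ = 54.5°, the equirectangular projection gives x = Rλ cos φ₀, y = Rφ, so h = 1 and k = cos 54.5° / cos φ.
Areal scale at 49.5°: h·k = 1.000 × 0.8941 = 0.8941.
Areal scale at 31.4°: h·k = 1.000 × 0.6803 = 0.6803.
Ratio = 0.8941/0.6803 ≈ 1.31.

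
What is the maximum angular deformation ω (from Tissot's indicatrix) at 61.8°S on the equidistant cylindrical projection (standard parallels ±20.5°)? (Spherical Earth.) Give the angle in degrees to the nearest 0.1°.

38.5°

The equidistant cylindrical projection with φ₀ = 20.5° has h = 1 (meridians true) and k = cos φ₀ / cos φ along parallels.
At 61.8°: h = 1.000, k = 1.982; principal scales a = 1.982, b = 1.000.
sin(ω/2) = (a − b)/(a + b) = 0.9822/2.982 = 0.3293, so ω = 2 arcsin(0.3293) ≈ 38.5°.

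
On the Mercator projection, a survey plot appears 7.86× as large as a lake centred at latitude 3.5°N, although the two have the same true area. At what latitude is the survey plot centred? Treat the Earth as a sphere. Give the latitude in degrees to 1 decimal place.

69.1°

For equal true areas on Mercator, apparent areas scale as sec²φ, so the ratio is cos²φ₂ / cos²φ₁.
cos²φ₂ / cos²φ₁ = 7.86  ⇒  cos φ₁ = cos 3.5° / √7.86 = 0.9981/2.804 = 0.3560.
φ₁ = arccos(0.3560) ≈ 69.1°.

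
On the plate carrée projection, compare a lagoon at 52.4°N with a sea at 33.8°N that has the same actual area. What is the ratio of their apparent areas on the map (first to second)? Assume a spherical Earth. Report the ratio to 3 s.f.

In the plate carrée (x = Rλ, y = Rφ), meridians are true-scale (h = 1) and parallels are stretched by k = sec φ.
Areal scale at 52.4°: h·k = 1.000 × 1.639 = 1.639.
Areal scale at 33.8°: h·k = 1.000 × 1.203 = 1.203.
Ratio = 1.639/1.203 ≈ 1.36.

1.36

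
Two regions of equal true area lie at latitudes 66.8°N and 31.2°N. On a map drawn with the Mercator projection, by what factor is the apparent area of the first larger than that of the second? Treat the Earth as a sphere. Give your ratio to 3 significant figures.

Mercator areal scale is sec²φ.
At 66.8°: sec²(66.8°) = 1/0.3939² = 6.444.
At 31.2°: sec²(31.2°) = 1/0.8554² = 1.367.
Ratio = 6.444/1.367 = cos²(31.2°)/cos²(66.8°) ≈ 4.71.

4.71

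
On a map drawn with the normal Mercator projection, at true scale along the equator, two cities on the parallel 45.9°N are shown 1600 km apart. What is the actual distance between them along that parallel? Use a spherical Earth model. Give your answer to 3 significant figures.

Mercator is conformal, so the point scale is isotropic: h = k = sec φ = 1/cos φ.
Along the parallel at 45.9°, map distances are exaggerated by k = sec 45.9° = 1.437.
True distance = 1600 / 1.437 = 1600 × cos 45.9° ≈ 1110 km.

1110 km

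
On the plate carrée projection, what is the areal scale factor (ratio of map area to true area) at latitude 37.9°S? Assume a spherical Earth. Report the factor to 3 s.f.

For the equirectangular projection with φ₀ = 0 (plate carrée), h = 1 along meridians and k = sec φ along parallels.
Areal scale = h·k = 1 × sec φ; at 37.9°, h = 1.000, k = 1.267, so h·k = 1.267.

1.27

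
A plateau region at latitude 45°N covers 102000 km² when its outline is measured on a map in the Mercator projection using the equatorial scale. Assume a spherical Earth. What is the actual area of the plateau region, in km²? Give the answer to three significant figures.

For Mercator, h = k = sec φ (a conformal cylindrical projection has a single point scale, 1/cos φ).
Areal scale = k² = sec²φ = 1/cos²(45°) = 1/0.7071² = 2.000.
True area = apparent / (areal scale) = 102000 / 2.000 ≈ 51000 km².

51000 km²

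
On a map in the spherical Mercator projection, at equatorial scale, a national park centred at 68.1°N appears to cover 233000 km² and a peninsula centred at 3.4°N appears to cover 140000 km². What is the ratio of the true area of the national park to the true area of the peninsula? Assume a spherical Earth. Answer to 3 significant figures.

0.232

Mercator's areal exaggeration is sec²φ; hence true area = (apparent area) · cos²φ.
True area of national park: 233000 × cos²(68.1°) = 233000 × 0.1391 = 32410 km².
True area of peninsula: 140000 × cos²(3.4°) = 140000 × 0.9965 = 139500 km².
Ratio = 32410 / 139500 ≈ 0.232.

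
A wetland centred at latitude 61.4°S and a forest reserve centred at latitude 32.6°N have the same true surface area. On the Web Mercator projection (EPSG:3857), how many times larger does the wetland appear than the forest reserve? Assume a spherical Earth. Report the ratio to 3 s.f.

3.10

On Mercator, area is exaggerated by sec²φ = 1/cos²φ.
At 61.4°: sec²(61.4°) = 1/0.4787² = 4.364.
At 32.6°: sec²(32.6°) = 1/0.8425² = 1.409.
Ratio = 4.364/1.409 = cos²(32.6°)/cos²(61.4°) ≈ 3.10.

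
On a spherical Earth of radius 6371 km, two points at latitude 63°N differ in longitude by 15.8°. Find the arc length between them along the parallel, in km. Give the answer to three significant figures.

Arc length along a parallel = R cos φ · Δλ (with Δλ in radians).
= 6371 × cos 63° × (15.8° × π/180) = 6371 × 0.4540 × 0.2758 ≈ 798 km.

798 km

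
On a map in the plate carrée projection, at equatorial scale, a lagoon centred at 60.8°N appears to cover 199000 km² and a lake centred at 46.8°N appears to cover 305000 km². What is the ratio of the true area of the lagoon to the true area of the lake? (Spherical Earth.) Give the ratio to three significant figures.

Plate carrée has h = 1 and k = sec φ, giving areal scale sec φ; true area = (apparent area) · cos φ.
True area of lagoon: 199000 × cos(60.8°) = 199000 × 0.4879 = 97080 km².
True area of lake: 305000 × cos(46.8°) = 305000 × 0.6845 = 208800 km².
Ratio = 97080 / 208800 ≈ 0.465.

0.465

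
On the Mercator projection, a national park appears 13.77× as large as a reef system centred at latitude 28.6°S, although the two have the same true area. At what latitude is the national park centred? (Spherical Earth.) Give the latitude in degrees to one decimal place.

76.3°

Mercator areal scale is sec²φ, so apparent-area ratio = sec²φ₁ / sec²φ₂ = cos²φ₂ / cos²φ₁.
cos²φ₂ / cos²φ₁ = 13.77  ⇒  cos φ₁ = cos 28.6° / √13.77 = 0.8780/3.711 = 0.2366.
φ₁ = arccos(0.2366) ≈ 76.3°.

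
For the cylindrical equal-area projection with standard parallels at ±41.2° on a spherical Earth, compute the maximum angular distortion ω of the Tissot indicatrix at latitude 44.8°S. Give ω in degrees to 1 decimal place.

6.7°

For cylindrical equal-area with standard parallel φ₀, h = cos φ / cos φ₀ and k = cos φ₀ / cos φ, so h·k = 1.
At 44.8°: h = 0.9431, k = 1.060; principal scales a = 1.060, b = 0.9431.
sin(ω/2) = (a − b)/(a + b) = 0.1173/2.003 = 0.05856, so ω = 2 arcsin(0.05856) ≈ 6.7°.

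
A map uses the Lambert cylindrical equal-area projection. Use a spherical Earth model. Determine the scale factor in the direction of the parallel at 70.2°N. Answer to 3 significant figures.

The Lambert cylindrical equal-area projection is the cylindrical equal-area projection with its standard parallel at the equator (φ₀ = 0). Cylindrical equal-area (φ₀ = 0°): h = cos φ / cos 0° along meridians, k = cos 0° / cos φ along parallels; h·k = 1.
k = cos 0° / cos 70.2° = 1.000/0.3387 = 2.952.

2.95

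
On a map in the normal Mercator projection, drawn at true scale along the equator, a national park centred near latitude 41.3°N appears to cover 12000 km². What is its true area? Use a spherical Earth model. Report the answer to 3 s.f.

For Mercator, h = k = sec φ (a conformal cylindrical projection has a single point scale, 1/cos φ).
Areal scale = k² = sec²φ = 1/cos²(41.3°) = 1/0.7513² = 1.772.
True area = apparent / (areal scale) = 12000 / 1.772 ≈ 6770 km².

6770 km²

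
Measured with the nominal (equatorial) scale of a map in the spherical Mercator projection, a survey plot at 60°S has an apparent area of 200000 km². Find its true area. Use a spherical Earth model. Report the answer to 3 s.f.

50000 km²

The Mercator projection is conformal; its linear scale factor is the same in every direction and equals sec φ = 1/cos φ.
Areal scale = k² = sec²φ = 1/cos²(60°) = 1/0.5000² = 4.000.
True area = apparent / (areal scale) = 200000 / 4.000 ≈ 50000 km².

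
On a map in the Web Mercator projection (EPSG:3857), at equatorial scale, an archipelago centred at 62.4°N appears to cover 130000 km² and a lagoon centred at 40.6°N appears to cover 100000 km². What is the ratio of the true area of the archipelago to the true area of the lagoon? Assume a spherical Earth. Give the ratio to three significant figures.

On Mercator the areal scale is sec²φ, so true area = apparent × cos²φ.
True area of archipelago: 130000 × cos²(62.4°) = 130000 × 0.2146 = 27900 km².
True area of lagoon: 100000 × cos²(40.6°) = 100000 × 0.5765 = 57650 km².
Ratio = 27900 / 57650 ≈ 0.484.

0.484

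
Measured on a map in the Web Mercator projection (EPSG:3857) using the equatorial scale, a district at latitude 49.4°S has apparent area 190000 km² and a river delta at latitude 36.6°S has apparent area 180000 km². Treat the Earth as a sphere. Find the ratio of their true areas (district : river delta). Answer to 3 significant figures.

0.694

Since Mercator area scale is 1/cos²φ, the true area equals the apparent area multiplied by cos²φ.
True area of district: 190000 × cos²(49.4°) = 190000 × 0.4235 = 80470 km².
True area of river delta: 180000 × cos²(36.6°) = 180000 × 0.6445 = 116000 km².
Ratio = 80470 / 116000 ≈ 0.694.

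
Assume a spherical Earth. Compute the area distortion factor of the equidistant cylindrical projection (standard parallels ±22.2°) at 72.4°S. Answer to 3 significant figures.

3.06

The equidistant cylindrical projection with φ₀ = 22.2° has h = 1 (meridians true) and k = cos φ₀ / cos φ along parallels.
Areal scale = h·k = 1 × cos φ₀ / cos φ; at 72.4°, h = 1.000, k = 3.062, so h·k = 3.062.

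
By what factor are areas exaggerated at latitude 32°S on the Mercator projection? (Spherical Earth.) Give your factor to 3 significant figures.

For Mercator, h = k = sec φ (a conformal cylindrical projection has a single point scale, 1/cos φ).
Areal scale = k² = sec²φ = 1/cos²(32°) = 1/0.8480² = 1.390.

1.39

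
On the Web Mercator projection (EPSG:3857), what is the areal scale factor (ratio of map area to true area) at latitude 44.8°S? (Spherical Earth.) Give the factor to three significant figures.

1.99

For Mercator, h = k = sec φ (a conformal cylindrical projection has a single point scale, 1/cos φ).
Areal scale = k² = sec²φ = 1/cos²(44.8°) = 1/0.7096² = 1.986.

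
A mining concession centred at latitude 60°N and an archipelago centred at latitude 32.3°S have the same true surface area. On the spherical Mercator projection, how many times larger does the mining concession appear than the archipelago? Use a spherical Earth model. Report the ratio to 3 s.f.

2.86

Mercator is conformal with k = sec φ, so areal scale = k² = sec²φ.
At 60°: sec²(60°) = 1/0.5000² = 4.000.
At 32.3°: sec²(32.3°) = 1/0.8453² = 1.400.
Ratio = 4.000/1.400 = cos²(32.3°)/cos²(60°) ≈ 2.86.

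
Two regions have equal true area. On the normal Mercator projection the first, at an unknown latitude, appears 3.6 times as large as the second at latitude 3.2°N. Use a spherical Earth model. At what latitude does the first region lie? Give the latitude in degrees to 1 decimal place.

For equal true areas on Mercator, apparent areas scale as sec²φ, so the ratio is cos²φ₂ / cos²φ₁.
cos²φ₂ / cos²φ₁ = 3.6  ⇒  cos φ₁ = cos 3.2° / √3.6 = 0.9984/1.897 = 0.5262.
φ₁ = arccos(0.5262) ≈ 58.2°.

58.2°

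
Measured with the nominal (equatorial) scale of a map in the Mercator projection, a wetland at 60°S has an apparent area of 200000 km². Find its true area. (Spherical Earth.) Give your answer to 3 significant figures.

Mercator is conformal, so the point scale is isotropic: h = k = sec φ = 1/cos φ.
Areal scale = k² = sec²φ = 1/cos²(60°) = 1/0.5000² = 4.000.
True area = apparent / (areal scale) = 200000 / 4.000 ≈ 50000 km².

50000 km²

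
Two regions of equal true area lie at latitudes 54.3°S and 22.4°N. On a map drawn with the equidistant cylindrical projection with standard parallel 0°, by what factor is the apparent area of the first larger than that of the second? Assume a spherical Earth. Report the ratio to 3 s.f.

Plate carrée maps x = Rλ, y = Rφ. The meridian scale is h = 1 and the parallel scale is k = 1/cos φ = sec φ.
Areal scale at 54.3°: h·k = 1.000 × 1.714 = 1.714.
Areal scale at 22.4°: h·k = 1.000 × 1.082 = 1.082.
Ratio = 1.714/1.082 ≈ 1.58.

1.58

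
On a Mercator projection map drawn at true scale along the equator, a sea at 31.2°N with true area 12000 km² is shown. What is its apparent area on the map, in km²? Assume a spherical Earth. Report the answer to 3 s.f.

16400 km²

The Mercator projection is conformal; its linear scale factor is the same in every direction and equals sec φ = 1/cos φ.
Areal scale = k² = sec²φ = 1/cos²(31.2°) = 1/0.8554² = 1.367.
Apparent area = 12000 × 1.367 ≈ 16400 km².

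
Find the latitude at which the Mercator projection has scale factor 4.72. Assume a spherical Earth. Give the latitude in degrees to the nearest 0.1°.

77.8°

Mercator scale is k = sec φ = 1/cos φ.
1/cos φ = 4.72  ⇒  cos φ = 0.2119  ⇒  φ = arccos(0.2119) ≈ 77.8°.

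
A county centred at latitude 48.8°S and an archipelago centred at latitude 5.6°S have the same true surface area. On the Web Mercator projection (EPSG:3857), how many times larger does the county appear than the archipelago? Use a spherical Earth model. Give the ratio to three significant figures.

2.28

Mercator areal scale is sec²φ.
At 48.8°: sec²(48.8°) = 1/0.6587² = 2.305.
At 5.6°: sec²(5.6°) = 1/0.9952² = 1.010.
Ratio = 2.305/1.010 = cos²(5.6°)/cos²(48.8°) ≈ 2.28.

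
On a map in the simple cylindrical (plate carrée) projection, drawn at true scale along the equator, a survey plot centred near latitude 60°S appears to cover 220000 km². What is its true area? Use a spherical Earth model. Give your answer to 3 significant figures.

For the equirectangular projection with φ₀ = 0 (plate carrée), h = 1 along meridians and k = sec φ along parallels.
Areal scale = h·k = 1 × sec φ; at 60°, h = 1.000, k = 2.000, so h·k = 2.000.
True area = apparent / (areal scale) = 220000 / 2.000 ≈ 110000 km².

110000 km²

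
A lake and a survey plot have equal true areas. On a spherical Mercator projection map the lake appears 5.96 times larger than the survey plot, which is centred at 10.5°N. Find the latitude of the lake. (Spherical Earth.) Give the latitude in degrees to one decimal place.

For equal true areas on Mercator, apparent areas scale as sec²φ, so the ratio is cos²φ₂ / cos²φ₁.
cos²φ₂ / cos²φ₁ = 5.96  ⇒  cos φ₁ = cos 10.5° / √5.96 = 0.9833/2.441 = 0.4028.
φ₁ = arccos(0.4028) ≈ 66.2°.

66.2°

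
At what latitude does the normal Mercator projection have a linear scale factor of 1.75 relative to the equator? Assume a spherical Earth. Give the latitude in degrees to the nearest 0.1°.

55.2°

Mercator scale is k = sec φ = 1/cos φ.
1/cos φ = 1.75  ⇒  cos φ = 0.5714  ⇒  φ = arccos(0.5714) ≈ 55.2°.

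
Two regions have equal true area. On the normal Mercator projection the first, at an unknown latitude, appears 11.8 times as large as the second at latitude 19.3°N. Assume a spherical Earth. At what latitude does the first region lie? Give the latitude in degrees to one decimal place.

For equal true areas on Mercator, apparent areas scale as sec²φ, so the ratio is cos²φ₂ / cos²φ₁.
cos²φ₂ / cos²φ₁ = 11.8  ⇒  cos φ₁ = cos 19.3° / √11.8 = 0.9438/3.435 = 0.2748.
φ₁ = arccos(0.2748) ≈ 74.1°.

74.1°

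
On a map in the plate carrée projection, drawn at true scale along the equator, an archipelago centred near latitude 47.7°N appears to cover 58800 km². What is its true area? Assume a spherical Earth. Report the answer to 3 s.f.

39600 km²

In the plate carrée (x = Rλ, y = Rφ), meridians are true-scale (h = 1) and parallels are stretched by k = sec φ.
Areal scale = h·k = 1 × sec φ; at 47.7°, h = 1.000, k = 1.486, so h·k = 1.486.
True area = apparent / (areal scale) = 58800 / 1.486 ≈ 39600 km².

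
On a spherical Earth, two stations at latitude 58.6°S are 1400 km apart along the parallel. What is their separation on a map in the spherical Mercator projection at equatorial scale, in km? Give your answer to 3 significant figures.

2690 km

The Mercator projection is conformal; its linear scale factor is the same in every direction and equals sec φ = 1/cos φ.
Along the parallel, k = sec 58.6° = 1/0.5210 = 1.919.
Map distance = 1400 × 1.919 ≈ 2690 km.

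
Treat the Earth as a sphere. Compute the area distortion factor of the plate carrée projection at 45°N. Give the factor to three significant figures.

In the plate carrée (x = Rλ, y = Rφ), meridians are true-scale (h = 1) and parallels are stretched by k = sec φ.
Areal scale = h·k = 1 × sec φ; at 45°, h = 1.000, k = 1.414, so h·k = 1.414.

1.41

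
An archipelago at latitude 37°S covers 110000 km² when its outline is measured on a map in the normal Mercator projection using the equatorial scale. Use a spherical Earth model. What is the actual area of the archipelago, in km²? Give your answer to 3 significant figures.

Mercator is conformal, so the point scale is isotropic: h = k = sec φ = 1/cos φ.
Areal scale = k² = sec²φ = 1/cos²(37°) = 1/0.7986² = 1.568.
True area = apparent / (areal scale) = 110000 / 1.568 ≈ 70200 km².

70200 km²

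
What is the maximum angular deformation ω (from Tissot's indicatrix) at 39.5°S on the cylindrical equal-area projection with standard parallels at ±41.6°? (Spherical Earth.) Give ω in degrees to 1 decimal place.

3.6°

For cylindrical equal-area with standard parallel φ₀, h = cos φ / cos φ₀ and k = cos φ₀ / cos φ, so h·k = 1.
At 39.5°: h = 1.032, k = 0.9691; principal scales a = 1.032, b = 0.9691.
sin(ω/2) = (a − b)/(a + b) = 0.06274/2.001 = 0.03135, so ω = 2 arcsin(0.03135) ≈ 3.6°.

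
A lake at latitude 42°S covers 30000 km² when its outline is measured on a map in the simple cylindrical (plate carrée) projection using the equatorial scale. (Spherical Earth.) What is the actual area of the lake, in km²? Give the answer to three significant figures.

22300 km²

For the equirectangular projection with φ₀ = 0 (plate carrée), h = 1 along meridians and k = sec φ along parallels.
Areal scale = h·k = 1 × sec φ; at 42°, h = 1.000, k = 1.346, so h·k = 1.346.
True area = apparent / (areal scale) = 30000 / 1.346 ≈ 22300 km².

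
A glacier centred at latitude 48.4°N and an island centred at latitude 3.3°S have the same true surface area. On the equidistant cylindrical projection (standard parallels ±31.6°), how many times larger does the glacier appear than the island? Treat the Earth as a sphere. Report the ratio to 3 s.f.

1.50

With standard parallel φ₀ = 31.6°, the equirectangular projection gives x = Rλ cos φ₀, y = Rφ, so h = 1 and k = cos 31.6° / cos φ.
Areal scale at 48.4°: h·k = 1.000 × 1.283 = 1.283.
Areal scale at 3.3°: h·k = 1.000 × 0.8531 = 0.8531.
Ratio = 1.283/0.8531 ≈ 1.50.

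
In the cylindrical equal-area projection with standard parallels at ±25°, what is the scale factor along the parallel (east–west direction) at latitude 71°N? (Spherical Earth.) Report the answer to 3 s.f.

2.78

A cylindrical equal-area projection with standard parallel φ₀ has meridian scale h = cos φ / cos φ₀ and parallel scale k = cos φ₀ / cos φ (so areas are preserved, h·k = 1).
k = cos 25° / cos 71° = 0.9063/0.3256 = 2.784.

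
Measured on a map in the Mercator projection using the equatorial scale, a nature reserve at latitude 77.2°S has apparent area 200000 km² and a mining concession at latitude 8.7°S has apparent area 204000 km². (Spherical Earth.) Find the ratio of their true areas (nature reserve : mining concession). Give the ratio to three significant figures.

0.0492

Since Mercator area scale is 1/cos²φ, the true area equals the apparent area multiplied by cos²φ.
True area of nature reserve: 200000 × cos²(77.2°) = 200000 × 0.04908 = 9817 km².
True area of mining concession: 204000 × cos²(8.7°) = 204000 × 0.9771 = 199300 km².
Ratio = 9817 / 199300 ≈ 0.0492.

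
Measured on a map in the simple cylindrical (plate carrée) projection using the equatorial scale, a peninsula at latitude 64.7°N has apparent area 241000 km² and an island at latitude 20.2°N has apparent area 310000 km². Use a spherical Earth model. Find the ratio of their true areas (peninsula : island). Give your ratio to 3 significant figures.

0.354

On the plate carrée, areal scale = h·k = 1 × sec φ, so true area = apparent × cos φ.
True area of peninsula: 241000 × cos(64.7°) = 241000 × 0.4274 = 103000 km².
True area of island: 310000 × cos(20.2°) = 310000 × 0.9385 = 290900 km².
Ratio = 103000 / 290900 ≈ 0.354.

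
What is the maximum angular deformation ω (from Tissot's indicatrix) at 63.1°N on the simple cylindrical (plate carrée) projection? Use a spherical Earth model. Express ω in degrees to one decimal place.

44.3°

For the equirectangular projection with φ₀ = 0 (plate carrée), h = 1 along meridians and k = sec φ along parallels.
At 63.1°: h = 1.000, k = 2.210; principal scales a = 2.210, b = 1.000.
sin(ω/2) = (a − b)/(a + b) = 1.210/3.210 = 0.3770, so ω = 2 arcsin(0.3770) ≈ 44.3°.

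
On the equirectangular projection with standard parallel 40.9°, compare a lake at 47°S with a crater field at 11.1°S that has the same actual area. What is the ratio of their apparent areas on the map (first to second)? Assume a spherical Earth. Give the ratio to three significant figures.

1.44

The equidistant cylindrical projection with φ₀ = 40.9° has h = 1 (meridians true) and k = cos φ₀ / cos φ along parallels.
Areal scale at 47°: h·k = 1.000 × 1.108 = 1.108.
Areal scale at 11.1°: h·k = 1.000 × 0.7703 = 0.7703.
Ratio = 1.108/0.7703 ≈ 1.44.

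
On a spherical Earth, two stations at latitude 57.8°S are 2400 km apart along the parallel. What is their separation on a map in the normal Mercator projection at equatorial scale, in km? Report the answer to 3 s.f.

Mercator is conformal, so the point scale is isotropic: h = k = sec φ = 1/cos φ.
Along the parallel, k = sec 57.8° = 1/0.5329 = 1.877.
Map distance = 2400 × 1.877 ≈ 4500 km.

4500 km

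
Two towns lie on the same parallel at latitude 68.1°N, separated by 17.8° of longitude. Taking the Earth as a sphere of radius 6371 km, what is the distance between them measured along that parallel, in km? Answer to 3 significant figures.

738 km

Arc length along a parallel = R cos φ · Δλ (with Δλ in radians).
= 6371 × cos 68.1° × (17.8° × π/180) = 6371 × 0.3730 × 0.3107 ≈ 738 km.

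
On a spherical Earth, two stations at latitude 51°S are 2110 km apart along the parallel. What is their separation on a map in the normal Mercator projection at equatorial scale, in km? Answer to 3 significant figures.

3350 km

The Mercator projection is conformal; its linear scale factor is the same in every direction and equals sec φ = 1/cos φ.
Along the parallel, k = sec 51° = 1/0.6293 = 1.589.
Map distance = 2110 × 1.589 ≈ 3350 km.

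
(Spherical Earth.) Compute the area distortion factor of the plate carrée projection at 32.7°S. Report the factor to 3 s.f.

Plate carrée maps x = Rλ, y = Rφ. The meridian scale is h = 1 and the parallel scale is k = 1/cos φ = sec φ.
Areal scale = h·k = 1 × sec φ; at 32.7°, h = 1.000, k = 1.188, so h·k = 1.188.

1.19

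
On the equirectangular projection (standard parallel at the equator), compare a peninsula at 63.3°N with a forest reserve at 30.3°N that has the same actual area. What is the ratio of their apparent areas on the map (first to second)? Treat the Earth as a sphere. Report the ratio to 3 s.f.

1.92

In the plate carrée (x = Rλ, y = Rφ), meridians are true-scale (h = 1) and parallels are stretched by k = sec φ.
Areal scale at 63.3°: h·k = 1.000 × 2.226 = 2.226.
Areal scale at 30.3°: h·k = 1.000 × 1.158 = 1.158.
Ratio = 2.226/1.158 ≈ 1.92.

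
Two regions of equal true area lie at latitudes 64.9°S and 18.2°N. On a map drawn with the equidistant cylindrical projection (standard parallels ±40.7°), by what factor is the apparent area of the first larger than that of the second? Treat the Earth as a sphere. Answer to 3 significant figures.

2.24

With standard parallel φ₀ = 40.7°, the equirectangular projection gives x = Rλ cos φ₀, y = Rφ, so h = 1 and k = cos 40.7° / cos φ.
Areal scale at 64.9°: h·k = 1.000 × 1.787 = 1.787.
Areal scale at 18.2°: h·k = 1.000 × 0.7981 = 0.7981.
Ratio = 1.787/0.7981 ≈ 2.24.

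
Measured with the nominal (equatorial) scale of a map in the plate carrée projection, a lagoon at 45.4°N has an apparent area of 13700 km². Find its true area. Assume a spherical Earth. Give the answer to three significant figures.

In the plate carrée (x = Rλ, y = Rφ), meridians are true-scale (h = 1) and parallels are stretched by k = sec φ.
Areal scale = h·k = 1 × sec φ; at 45.4°, h = 1.000, k = 1.424, so h·k = 1.424.
True area = apparent / (areal scale) = 13700 / 1.424 ≈ 9620 km².

9620 km²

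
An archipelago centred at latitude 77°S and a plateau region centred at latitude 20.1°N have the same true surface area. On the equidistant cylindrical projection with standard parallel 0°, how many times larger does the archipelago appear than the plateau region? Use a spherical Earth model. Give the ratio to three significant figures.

Plate carrée maps x = Rλ, y = Rφ. The meridian scale is h = 1 and the parallel scale is k = 1/cos φ = sec φ.
Areal scale at 77°: h·k = 1.000 × 4.445 = 4.445.
Areal scale at 20.1°: h·k = 1.000 × 1.065 = 1.065.
Ratio = 4.445/1.065 ≈ 4.17.

4.17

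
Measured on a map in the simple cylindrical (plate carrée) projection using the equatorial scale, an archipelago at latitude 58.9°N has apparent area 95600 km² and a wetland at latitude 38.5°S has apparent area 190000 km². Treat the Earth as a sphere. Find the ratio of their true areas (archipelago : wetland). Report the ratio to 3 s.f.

0.332

Plate carrée has h = 1 and k = sec φ, giving areal scale sec φ; true area = (apparent area) · cos φ.
True area of archipelago: 95600 × cos(58.9°) = 95600 × 0.5165 = 49380 km².
True area of wetland: 190000 × cos(38.5°) = 190000 × 0.7826 = 148700 km².
Ratio = 49380 / 148700 ≈ 0.332.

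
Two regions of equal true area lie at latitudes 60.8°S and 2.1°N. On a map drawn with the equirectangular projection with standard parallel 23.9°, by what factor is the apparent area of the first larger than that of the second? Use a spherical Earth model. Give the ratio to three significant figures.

In the equirectangular projection with standard parallel φ₀ = 23.9° (x = Rλ cos φ₀, y = Rφ), meridians are true-scale (h = 1) and the parallel scale is k = cos φ₀ / cos φ.
Areal scale at 60.8°: h·k = 1.000 × 1.874 = 1.874.
Areal scale at 2.1°: h·k = 1.000 × 0.9149 = 0.9149.
Ratio = 1.874/0.9149 ≈ 2.05.

2.05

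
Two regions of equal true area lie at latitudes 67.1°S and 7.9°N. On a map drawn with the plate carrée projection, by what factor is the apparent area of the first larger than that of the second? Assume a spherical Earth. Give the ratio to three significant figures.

For the equirectangular projection with φ₀ = 0 (plate carrée), h = 1 along meridians and k = sec φ along parallels.
Areal scale at 67.1°: h·k = 1.000 × 2.570 = 2.570.
Areal scale at 7.9°: h·k = 1.000 × 1.010 = 1.010.
Ratio = 2.570/1.010 ≈ 2.55.

2.55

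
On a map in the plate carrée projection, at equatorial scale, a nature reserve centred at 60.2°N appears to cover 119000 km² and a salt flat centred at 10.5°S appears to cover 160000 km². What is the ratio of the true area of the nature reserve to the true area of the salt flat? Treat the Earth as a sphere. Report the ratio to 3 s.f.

0.376

Plate carrée has h = 1 and k = sec φ, giving areal scale sec φ; true area = (apparent area) · cos φ.
True area of nature reserve: 119000 × cos(60.2°) = 119000 × 0.4970 = 59140 km².
True area of salt flat: 160000 × cos(10.5°) = 160000 × 0.9833 = 157300 km².
Ratio = 59140 / 157300 ≈ 0.376.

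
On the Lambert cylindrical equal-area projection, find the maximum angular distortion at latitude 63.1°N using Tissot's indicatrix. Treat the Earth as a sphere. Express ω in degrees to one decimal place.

82.6°

The Lambert cylindrical equal-area projection is the cylindrical equal-area projection with its standard parallel at the equator (φ₀ = 0). For cylindrical equal-area with standard parallel φ₀, h = cos φ / cos φ₀ and k = cos φ₀ / cos φ, so h·k = 1.
At 63.1°: h = 0.4524, k = 2.210; principal scales a = 2.210, b = 0.4524.
sin(ω/2) = (a − b)/(a + b) = 1.758/2.663 = 0.6602, so ω = 2 arcsin(0.6602) ≈ 82.6°.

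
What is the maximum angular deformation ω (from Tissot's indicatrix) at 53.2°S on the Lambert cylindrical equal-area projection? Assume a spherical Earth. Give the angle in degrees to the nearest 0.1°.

The Lambert cylindrical equal-area projection is the cylindrical equal-area projection with its standard parallel at the equator (φ₀ = 0). For cylindrical equal-area with standard parallel φ₀, h = cos φ / cos φ₀ and k = cos φ₀ / cos φ, so h·k = 1.
At 53.2°: h = 0.5990, k = 1.669; principal scales a = 1.669, b = 0.5990.
sin(ω/2) = (a − b)/(a + b) = 1.070/2.268 = 0.4719, so ω = 2 arcsin(0.4719) ≈ 56.3°.

56.3°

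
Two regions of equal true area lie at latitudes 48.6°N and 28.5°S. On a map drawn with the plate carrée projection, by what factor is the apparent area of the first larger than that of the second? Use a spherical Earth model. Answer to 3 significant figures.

1.33

In the plate carrée (x = Rλ, y = Rφ), meridians are true-scale (h = 1) and parallels are stretched by k = sec φ.
Areal scale at 48.6°: h·k = 1.000 × 1.512 = 1.512.
Areal scale at 28.5°: h·k = 1.000 × 1.138 = 1.138.
Ratio = 1.512/1.138 ≈ 1.33.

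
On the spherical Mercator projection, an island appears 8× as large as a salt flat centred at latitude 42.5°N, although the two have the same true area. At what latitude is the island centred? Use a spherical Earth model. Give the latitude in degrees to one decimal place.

Mercator areal scale is sec²φ, so apparent-area ratio = sec²φ₁ / sec²φ₂ = cos²φ₂ / cos²φ₁.
cos²φ₂ / cos²φ₁ = 8  ⇒  cos φ₁ = cos 42.5° / √8 = 0.7373/2.828 = 0.2607.
φ₁ = arccos(0.2607) ≈ 74.9°.

74.9°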